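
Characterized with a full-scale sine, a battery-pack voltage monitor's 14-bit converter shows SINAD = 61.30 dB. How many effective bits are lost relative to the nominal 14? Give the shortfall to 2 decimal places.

N_eff = (61.30 − 1.76)/6.02 = 9.8904 bits.
Lost resolution: 14 − 9.8904 = 4.1096 bits.

4.11 bits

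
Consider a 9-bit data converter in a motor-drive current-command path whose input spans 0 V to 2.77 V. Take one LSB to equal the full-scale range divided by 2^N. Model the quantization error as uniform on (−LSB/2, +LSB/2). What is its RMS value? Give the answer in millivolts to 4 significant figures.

1.562 mV

Range is 2.77 V.
LSB = 2.77 V ÷ 2^9 = 2.77/512 V = 5.41016 mV.
V_rms = LSB/√12 = 5.41016 mV / √12 = 1.562 mV.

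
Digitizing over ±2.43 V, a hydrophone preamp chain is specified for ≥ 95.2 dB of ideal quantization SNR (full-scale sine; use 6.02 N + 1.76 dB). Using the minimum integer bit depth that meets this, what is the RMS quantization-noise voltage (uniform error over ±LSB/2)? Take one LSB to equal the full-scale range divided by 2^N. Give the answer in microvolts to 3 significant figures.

Full-scale range = 2.43 V − (-2.43 V) = 4.86 V.
Required N = ⌈(95.2 − 1.76)/6.02⌉ = ⌈15.522⌉ = 16.
One LSB is 4.86 V / 65536 = 74.158 µV.
RMS noise = LSB/√12 = 21.4 µV.

21.4 µV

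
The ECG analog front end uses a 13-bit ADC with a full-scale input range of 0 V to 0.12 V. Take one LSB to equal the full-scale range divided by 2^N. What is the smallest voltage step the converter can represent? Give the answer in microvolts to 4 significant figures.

14.65 µV

Range is 0.12 V.
Number of codes = 2^13 = 8192.
One LSB is 0.12 V / 8192 = 14.65 µV.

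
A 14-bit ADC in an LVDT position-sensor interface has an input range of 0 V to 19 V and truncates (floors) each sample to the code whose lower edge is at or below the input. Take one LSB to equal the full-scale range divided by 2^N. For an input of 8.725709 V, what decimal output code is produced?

Range is 19 V. LSB = 19 V / 2^14 ≈ 1.160 mV.
(V_in − V_min) × 2^14/range = (8.725709 − (0)) × 16384/19 = 7524.317.
Floor → code = 7524.

7524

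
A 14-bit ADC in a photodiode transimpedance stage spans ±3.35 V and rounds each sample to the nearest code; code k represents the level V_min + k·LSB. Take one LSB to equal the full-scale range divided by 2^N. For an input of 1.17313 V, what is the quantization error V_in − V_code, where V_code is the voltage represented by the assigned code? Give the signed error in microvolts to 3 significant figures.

Span: 3.35 V − (-3.35 V) = 6.7 V. LSB = 6.7 V / 2^14 ≈ 408.9 µV.
(1.17313 − (-3.35)) / LSB = 4.52313 × 16384/6.7 = 11060.7406. Nearest integer: k = 11061.
Reconstructed level: -3.35 + 11061 × 6.7/16384 V = 1.1732360840 V.
Error = V_in − V_code = 1.17313 − (1.1732360840) = −106 µV.

−106 µV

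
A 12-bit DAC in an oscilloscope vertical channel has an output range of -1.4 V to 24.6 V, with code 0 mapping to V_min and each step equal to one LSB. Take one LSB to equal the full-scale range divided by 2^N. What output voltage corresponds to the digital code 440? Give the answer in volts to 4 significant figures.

1.393 V

Range = 24.6 − (-1.4) = 26 V. LSB = 26 V / 2^12.
Output = V_min + (440/4096) × range = -1.4 + 0.107422 × 26 V
      = -1.4 + 2.79297 = 1.39297 V.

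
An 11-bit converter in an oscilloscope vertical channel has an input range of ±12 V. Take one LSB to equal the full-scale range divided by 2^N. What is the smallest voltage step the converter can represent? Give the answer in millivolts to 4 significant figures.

11.72 mV

Span: 12 V − (-12 V) = 24 V.
Number of codes = 2^11 = 2048.
Step size = 24/2048 V = 11.72 mV.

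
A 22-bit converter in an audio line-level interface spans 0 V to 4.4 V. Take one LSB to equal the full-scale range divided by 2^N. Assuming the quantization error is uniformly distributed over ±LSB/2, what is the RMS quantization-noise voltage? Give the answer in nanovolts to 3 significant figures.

303 nV

Range is 4.4 V.
One LSB is 4.4 V / 4194304 = 1.0490 µV.
For a uniform distribution on [−LSB/2, +LSB/2], V_rms = LSB/√12 = 1.0490 µV/3.4641 = 303 nV.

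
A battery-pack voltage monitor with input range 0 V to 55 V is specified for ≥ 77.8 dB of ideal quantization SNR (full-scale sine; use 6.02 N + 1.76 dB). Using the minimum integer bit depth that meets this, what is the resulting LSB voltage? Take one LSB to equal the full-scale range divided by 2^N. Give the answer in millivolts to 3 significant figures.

V_FS = 55 V.
N ≥ (77.8 − 1.76)/6.02 = 12.631 → N_min = 13.
One LSB is 55 V / 8192 = 6.71 mV.

6.71 mV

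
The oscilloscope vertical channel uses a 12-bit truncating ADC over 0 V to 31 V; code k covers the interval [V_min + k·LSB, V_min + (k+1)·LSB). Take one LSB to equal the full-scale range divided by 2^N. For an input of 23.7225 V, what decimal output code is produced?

3134

V_FS = 31 V. LSB = 31 V / 2^12 ≈ 7.568 mV.
code = ⌊(V_in − V_min)/LSB⌋ = ⌊(V_in − V_min) × 2^12 / range⌋
     = ⌊(23.7225 − (0)) × 4096 / 31⌋ = ⌊23.7225 × 4096/31⌋
     = ⌊3134.431⌋ = 3134.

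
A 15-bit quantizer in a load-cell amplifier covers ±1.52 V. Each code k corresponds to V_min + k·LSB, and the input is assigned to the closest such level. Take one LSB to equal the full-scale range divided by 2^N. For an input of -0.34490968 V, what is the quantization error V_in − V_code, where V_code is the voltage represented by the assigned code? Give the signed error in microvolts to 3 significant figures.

+22.0 µV

Span: 1.52 V − (-1.52 V) = 3.04 V. LSB = 3.04 V / 2^15 ≈ 92.77 µV.
Position in LSBs: (-0.34490968 − (-1.52)) × 32768/3.04 = 12666.2367; rounding gives k = 12666.
V_code = V_min + k × range/2^15 = -1.52 + 12666 × 3.04/32768 = -0.34493164063 V.
V_in − V_code = -0.34490968 − (-0.34493164063) = +22.0 µV.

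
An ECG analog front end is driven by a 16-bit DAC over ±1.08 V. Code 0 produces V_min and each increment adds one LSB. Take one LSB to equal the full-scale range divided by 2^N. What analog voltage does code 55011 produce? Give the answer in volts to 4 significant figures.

Full-scale range = 1.08 V − (-1.08 V) = 2.16 V. LSB = 2.16 V / 2^16.
V_out = -1.08 + 55011 × (2.16/65536) V
      = -1.08 V + 1.81311 V = 0.733107 V.

0.7331 V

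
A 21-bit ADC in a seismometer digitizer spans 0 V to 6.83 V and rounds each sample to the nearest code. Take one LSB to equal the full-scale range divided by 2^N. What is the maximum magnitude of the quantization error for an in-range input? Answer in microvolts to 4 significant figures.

1.628 µV

V_FS = 6.83 V.
LSB = 6.83 V / 2^21 = 3.25680 µV.
|e|_max = LSB/2 = 1.628 µV.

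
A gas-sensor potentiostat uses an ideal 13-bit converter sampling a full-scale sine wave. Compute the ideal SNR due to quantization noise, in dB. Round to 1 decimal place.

80.0 dB

6.02(13) + 1.76 = 78.26 + 1.76 = 80.02 dB.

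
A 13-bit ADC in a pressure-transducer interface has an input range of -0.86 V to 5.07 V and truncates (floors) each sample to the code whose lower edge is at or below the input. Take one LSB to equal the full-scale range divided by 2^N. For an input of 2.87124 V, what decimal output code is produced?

5154

Span: 5.07 V − (-0.86 V) = 5.93 V. LSB = 5.93 V / 2^13 ≈ 0.7239 mV.
(V_in − V_min) × 2^13/range = (2.87124 − (-0.86)) × 8192/5.93 = 5154.522.
Floor → code = 5154.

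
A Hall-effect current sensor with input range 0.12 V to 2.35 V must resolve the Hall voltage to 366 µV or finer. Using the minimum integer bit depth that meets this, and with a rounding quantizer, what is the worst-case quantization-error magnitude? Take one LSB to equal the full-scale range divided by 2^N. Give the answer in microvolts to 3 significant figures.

136 µV

The full-scale span is 2.35 − (0.12) = 2.23 V.
Need 2^N ≥ 2.23 V / 366 µV = 6093 → N_min = 13.
One LSB is 2.23 V / 8192 = 272.22 µV.
|e|_max = LSB/2 = 136 µV.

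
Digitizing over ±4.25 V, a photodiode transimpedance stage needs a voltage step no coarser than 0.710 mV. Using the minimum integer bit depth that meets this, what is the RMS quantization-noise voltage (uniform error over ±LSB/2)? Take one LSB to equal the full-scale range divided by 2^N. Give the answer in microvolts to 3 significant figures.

150 µV

Range = 4.25 − (-4.25) = 8.5 V.
Need 2^N ≥ 8.5 V / 0.710 mV = 11970 → N_min = 14.
Step size = 8.5/16384 V = 0.51880 mV.
RMS noise = LSB/√12 = 150 µV.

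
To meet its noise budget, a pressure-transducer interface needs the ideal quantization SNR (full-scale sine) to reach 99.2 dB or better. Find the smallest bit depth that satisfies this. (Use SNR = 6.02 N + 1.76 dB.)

17 bits

N ≥ (99.2 − 1.76)/6.02 = 16.186 → N_min = 17.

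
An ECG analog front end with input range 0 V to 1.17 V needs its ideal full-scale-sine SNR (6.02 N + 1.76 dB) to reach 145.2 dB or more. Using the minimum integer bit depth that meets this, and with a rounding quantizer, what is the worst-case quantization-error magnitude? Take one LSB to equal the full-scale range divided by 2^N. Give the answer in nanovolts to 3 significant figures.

V_FS = 1.17 V.
6.02 N + 1.76 ≥ 145.2 gives N ≥ 23.827, so the minimum integer is 24.
LSB = 1.17 V ÷ 2^24 = 1.17/16777216 V = 69.737 nV.
|e|_max = LSB/2 = 34.9 nV.

34.9 nV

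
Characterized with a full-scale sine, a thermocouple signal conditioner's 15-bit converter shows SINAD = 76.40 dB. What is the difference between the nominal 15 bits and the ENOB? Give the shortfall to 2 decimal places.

Effective bits = (76.40 − 1.76)/6.02 = 12.3987.
Shortfall = 15 − 12.3987 = 2.6013 bits.

2.60 bits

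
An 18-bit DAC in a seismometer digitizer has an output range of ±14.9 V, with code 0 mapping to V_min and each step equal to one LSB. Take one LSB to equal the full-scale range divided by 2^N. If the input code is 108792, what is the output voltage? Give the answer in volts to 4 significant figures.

-2.533 V

The full-scale span is 14.9 − (-14.9) = 29.8 V. LSB = 29.8 V / 2^18.
V_out = -14.9 + 108792 × (29.8/262144) V
      = -14.9 + 12.3673 = -2.53275 V.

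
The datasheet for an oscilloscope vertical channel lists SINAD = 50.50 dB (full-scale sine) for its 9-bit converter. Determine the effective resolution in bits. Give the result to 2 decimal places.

Inverting SNR = 6.02 N + 1.76: N_eff = (50.50 − 1.76)/6.02 = 8.0963.

8.10 bits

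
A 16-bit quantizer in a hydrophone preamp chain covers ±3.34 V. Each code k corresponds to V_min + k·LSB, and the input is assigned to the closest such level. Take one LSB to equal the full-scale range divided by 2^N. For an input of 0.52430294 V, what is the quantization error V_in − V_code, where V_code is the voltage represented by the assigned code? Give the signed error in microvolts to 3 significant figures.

The full-scale span is 3.34 − (-3.34) = 6.68 V. LSB = 6.68 V / 2^16 ≈ 101.9 µV.
Position in LSBs: (0.52430294 − (-3.34)) × 65536/6.68 = 37911.8200; rounding gives k = 37912.
Reconstructed level: -3.34 + 37912 × 6.68/65536 V = 0.52432128906 V.
V_in − V_code = 0.52430294 − (0.52432128906) = −18.3 µV.

−18.3 µV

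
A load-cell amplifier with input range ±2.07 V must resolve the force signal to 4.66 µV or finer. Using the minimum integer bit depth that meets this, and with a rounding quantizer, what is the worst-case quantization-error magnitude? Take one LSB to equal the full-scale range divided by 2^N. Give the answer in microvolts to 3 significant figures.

1.97 µV

Full-scale range = 2.07 V − (-2.07 V) = 4.14 V.
Required number of levels: 4.14/4.66 µV = 888410; smallest N with 2^N ≥ that is 20.
One LSB is 4.14 V / 1048576 = 3.9482 µV.
Max error for round-to-nearest is LSB/2 = 1.97 µV.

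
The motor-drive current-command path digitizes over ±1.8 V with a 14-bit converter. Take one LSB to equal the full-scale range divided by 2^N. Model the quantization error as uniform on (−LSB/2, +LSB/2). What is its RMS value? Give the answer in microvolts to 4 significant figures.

63.43 µV

Span: 1.8 V − (-1.8 V) = 3.6 V.
LSB = 3.6 V / 2^14 = 219.727 µV.
For a uniform distribution on [−LSB/2, +LSB/2], V_rms = LSB/√12 = 219.727 µV/3.4641 = 63.43 µV.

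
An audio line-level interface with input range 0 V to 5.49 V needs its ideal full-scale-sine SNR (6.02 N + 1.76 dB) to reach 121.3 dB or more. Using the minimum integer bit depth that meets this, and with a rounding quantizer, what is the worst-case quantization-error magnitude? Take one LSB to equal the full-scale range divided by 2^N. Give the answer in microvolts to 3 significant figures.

Span = 5.49 V.
N ≥ (121.3 − 1.76)/6.02 = 19.857 → N_min = 20.
Step size = 5.49/1048576 V = 5.2357 µV.
Max error for round-to-nearest is LSB/2 = 2.62 µV.

2.62 µV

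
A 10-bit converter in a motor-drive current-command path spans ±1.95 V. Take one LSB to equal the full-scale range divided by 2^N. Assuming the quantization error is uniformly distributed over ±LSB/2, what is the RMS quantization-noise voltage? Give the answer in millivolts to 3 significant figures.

1.10 mV

Range = 1.95 − (-1.95) = 3.9 V.
Step size = 3.9/1024 V = 3.8086 mV.
V_rms = LSB/√12 = 3.8086 mV / √12 = 1.10 mV.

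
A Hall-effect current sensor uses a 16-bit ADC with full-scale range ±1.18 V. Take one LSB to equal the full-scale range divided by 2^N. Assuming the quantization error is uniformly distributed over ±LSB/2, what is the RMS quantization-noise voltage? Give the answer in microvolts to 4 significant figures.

10.40 µV

Span: 1.18 V − (-1.18 V) = 2.36 V.
Step size = 2.36/65536 V = 36.0107 µV.
V_rms = LSB/√12 = 36.0107 µV / √12 = 10.40 µV.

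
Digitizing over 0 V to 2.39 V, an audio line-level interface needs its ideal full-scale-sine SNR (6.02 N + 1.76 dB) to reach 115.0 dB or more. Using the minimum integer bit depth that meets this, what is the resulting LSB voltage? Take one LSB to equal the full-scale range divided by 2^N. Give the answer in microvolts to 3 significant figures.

V_FS = 2.39 V.
N ≥ (115.0 − 1.76)/6.02 = 18.811 → N_min = 19.
LSB = 2.39 V / 2^19 = 4.56 µV.

4.56 µV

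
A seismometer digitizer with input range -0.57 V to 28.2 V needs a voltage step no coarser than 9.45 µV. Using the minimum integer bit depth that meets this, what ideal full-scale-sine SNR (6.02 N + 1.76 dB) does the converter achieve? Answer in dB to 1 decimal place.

134.2 dB

Span: 28.2 V − (-0.57 V) = 28.77 V.
28.77 V / 9.45 µV = 3.044e6. Since 2^21 = 2097152 and 2^22 = 4194304, N = 22.
6.02(22) + 1.76 = 134.20 dB.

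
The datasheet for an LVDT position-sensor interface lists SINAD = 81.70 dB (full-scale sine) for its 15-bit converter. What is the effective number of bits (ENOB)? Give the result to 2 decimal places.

(81.70 − 1.76) / 6.02 = 79.94/6.02 = 13.2791 effective bits.

13.28 bits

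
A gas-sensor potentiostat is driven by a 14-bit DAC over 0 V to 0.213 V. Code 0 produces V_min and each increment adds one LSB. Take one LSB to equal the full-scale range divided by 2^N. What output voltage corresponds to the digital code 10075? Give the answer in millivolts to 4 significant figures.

V_FS = 0.213 V. LSB = 0.213 V / 2^14.
V_out = 0 + 10075 × (0.213/16384) V
      = 0 + 0.130980 = 0.130980 V.

131.0 mV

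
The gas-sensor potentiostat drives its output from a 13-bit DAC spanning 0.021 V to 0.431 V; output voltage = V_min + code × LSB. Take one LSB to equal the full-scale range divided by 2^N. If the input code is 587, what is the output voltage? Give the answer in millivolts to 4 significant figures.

Span: 0.431 V − (0.021 V) = 0.41 V. LSB = 0.41 V / 2^13.
V_out = V_min + code × LSB = 0.021 V + 587 × 0.41 V / 8192
      = 0.021 V + 0.0293787 V = 0.0503787 V.

50.38 mV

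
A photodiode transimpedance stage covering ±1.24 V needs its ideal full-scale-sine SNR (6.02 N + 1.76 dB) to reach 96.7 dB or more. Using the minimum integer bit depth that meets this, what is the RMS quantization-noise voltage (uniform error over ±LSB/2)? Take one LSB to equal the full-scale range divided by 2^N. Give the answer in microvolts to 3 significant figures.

10.9 µV

The full-scale span is 1.24 − (-1.24) = 2.48 V.
Solving 6.02 N ≥ 96.7 − 1.76: N ≥ 15.771. Round up → N = 16.
LSB = 2.48 V ÷ 2^16 = 2.48/65536 V = 37.842 µV.
RMS noise = LSB/√12 = 10.9 µV.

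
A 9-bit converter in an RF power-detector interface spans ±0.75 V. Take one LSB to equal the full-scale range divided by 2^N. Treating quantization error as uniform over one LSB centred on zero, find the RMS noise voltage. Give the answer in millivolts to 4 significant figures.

0.8457 mV

Full-scale range = 0.75 V − (-0.75 V) = 1.5 V.
LSB = 1.5 V / 2^9 = 2.92969 mV.
σ_q = LSB/√12 = 2.92969 mV/3.4641 = 0.8457 mV.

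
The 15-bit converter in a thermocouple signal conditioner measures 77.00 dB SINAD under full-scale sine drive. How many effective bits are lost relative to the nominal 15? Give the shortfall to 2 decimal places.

ENOB = (SINAD − 1.76)/6.02 = (77.00 − 1.76)/6.02 = 12.4983 bits.
Lost resolution: 15 − 12.4983 = 2.5017 bits.

2.50 bits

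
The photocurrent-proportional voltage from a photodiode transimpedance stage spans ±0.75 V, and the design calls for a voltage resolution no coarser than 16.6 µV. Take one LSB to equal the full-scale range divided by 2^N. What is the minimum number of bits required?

The full-scale span is 0.75 − (-0.75) = 1.5 V.
Need 2^N ≥ 1.5 V / 16.6 µV = 90360 → N_min = 17.

17 bits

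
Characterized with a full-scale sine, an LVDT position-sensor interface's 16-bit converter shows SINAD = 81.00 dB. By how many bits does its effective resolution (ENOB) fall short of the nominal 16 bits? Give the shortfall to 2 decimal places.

2.84 bits

N_eff = (81.00 − 1.76)/6.02 = 13.1628 bits.
16 − 13.1628 = 2.84 bits below nominal.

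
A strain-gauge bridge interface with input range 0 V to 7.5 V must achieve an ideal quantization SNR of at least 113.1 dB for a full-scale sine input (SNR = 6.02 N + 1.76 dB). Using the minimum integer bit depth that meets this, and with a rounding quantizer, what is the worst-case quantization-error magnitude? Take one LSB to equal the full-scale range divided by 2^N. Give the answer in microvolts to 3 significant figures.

7.15 µV

Full-scale range = 7.5 V.
Required N = ⌈(113.1 − 1.76)/6.02⌉ = ⌈18.495⌉ = 19.
One LSB is 7.5 V / 524288 = 14.305 µV.
Half an LSB is 7.15 µV.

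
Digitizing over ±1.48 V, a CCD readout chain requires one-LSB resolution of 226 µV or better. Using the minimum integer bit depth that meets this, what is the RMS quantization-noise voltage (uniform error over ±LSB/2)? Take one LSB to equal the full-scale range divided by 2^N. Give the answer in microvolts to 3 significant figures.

52.2 µV

The full-scale span is 1.48 − (-1.48) = 2.96 V.
Need 2^N ≥ 2.96 V / 226 µV = 13100 → N_min = 14.
LSB = 2.96 V / 2^14 = 180.66 µV.
RMS noise = LSB/√12 = 52.2 µV.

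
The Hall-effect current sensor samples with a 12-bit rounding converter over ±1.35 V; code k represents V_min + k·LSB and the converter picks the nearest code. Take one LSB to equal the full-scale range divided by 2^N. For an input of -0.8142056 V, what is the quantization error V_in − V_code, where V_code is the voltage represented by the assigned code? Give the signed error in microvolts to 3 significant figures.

The full-scale span is 1.35 − (-1.35) = 2.7 V. LSB = 2.7 V / 2^12 ≈ 0.6592 mV.
(V_in − V_min)/LSB = (-0.8142056 − (-1.35)) × 4096/2.7 = 812.8199 → nearest code k = 813.
V_code = V_min + k × range/2^12 = -1.35 + 813 × 2.7/4096 = -0.8140869141 V.
e = -0.8142056 − (-0.8140869141) = −119 µV.

−119 µV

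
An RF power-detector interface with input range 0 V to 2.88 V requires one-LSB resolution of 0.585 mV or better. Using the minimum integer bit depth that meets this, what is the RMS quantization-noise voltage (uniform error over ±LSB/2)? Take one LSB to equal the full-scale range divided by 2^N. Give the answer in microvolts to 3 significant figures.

Span = 2.88 V.
2.88 V / 0.585 mV = 4923. Since 2^12 = 4096 and 2^13 = 8192, N = 13.
LSB = 2.88 V / 2^13 = 351.56 µV.
σ_q = LSB/√12 = 351.56 µV/3.4641 = 101 µV.

101 µV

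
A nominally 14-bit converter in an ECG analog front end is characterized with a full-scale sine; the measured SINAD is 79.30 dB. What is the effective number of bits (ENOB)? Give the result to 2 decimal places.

12.88 bits

Inverting SNR = 6.02 N + 1.76: N_eff = (79.30 − 1.76)/6.02 = 12.8804.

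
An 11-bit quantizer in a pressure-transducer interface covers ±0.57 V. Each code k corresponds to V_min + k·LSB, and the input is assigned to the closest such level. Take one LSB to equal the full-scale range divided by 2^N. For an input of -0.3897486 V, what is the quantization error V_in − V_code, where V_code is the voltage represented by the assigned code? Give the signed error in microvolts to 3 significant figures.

−100 µV

Range = 0.57 − (-0.57) = 1.14 V. LSB = 1.14 V / 2^11 ≈ 0.5566 mV.
(V_in − V_min)/LSB = (-0.3897486 − (-0.57)) × 2048/1.14 = 323.8201 → nearest code k = 324.
V_code = -0.57 + (324/2048) × 1.14 = -0.3896484375 V.
V_in − V_code = -0.3897486 − (-0.3896484375) = −100 µV.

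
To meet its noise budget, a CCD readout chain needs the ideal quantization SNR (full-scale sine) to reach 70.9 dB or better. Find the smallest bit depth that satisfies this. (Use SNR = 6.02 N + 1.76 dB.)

12 bits

6.02 N + 1.76 ≥ 70.9 gives N ≥ 11.485, so the minimum integer is 12.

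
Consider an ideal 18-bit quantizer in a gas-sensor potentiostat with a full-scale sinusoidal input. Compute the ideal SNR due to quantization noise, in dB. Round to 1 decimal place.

110.1 dB

SNR = 6.02·18 + 1.76 = 110.12 dB.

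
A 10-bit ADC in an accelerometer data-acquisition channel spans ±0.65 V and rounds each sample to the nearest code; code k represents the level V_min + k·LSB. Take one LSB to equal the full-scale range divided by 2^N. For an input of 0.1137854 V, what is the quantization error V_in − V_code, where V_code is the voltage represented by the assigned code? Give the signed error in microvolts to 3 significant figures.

Span: 0.65 V − (-0.65 V) = 1.3 V. LSB = 1.3 V / 2^10 ≈ 1.270 mV.
(0.1137854 − (-0.65)) / LSB = 0.7637854 × 1024/1.3 = 601.6279. Nearest integer: k = 602.
V_code = V_min + k × range/2^10 = -0.65 + 602 × 1.3/1024 = 0.1142578125 V.
Error = V_in − V_code = 0.1137854 − (0.1142578125) = −472 µV.

−472 µV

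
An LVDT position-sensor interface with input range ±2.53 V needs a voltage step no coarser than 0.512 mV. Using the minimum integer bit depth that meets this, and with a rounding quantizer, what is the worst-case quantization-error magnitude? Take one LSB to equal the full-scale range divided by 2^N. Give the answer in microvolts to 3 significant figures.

Span: 2.53 V − (-2.53 V) = 5.06 V.
Need 2^N ≥ 5.06 V / 0.512 mV = 9883 → N_min = 14.
One LSB is 5.06 V / 16384 = 308.84 µV.
Max error for round-to-nearest is LSB/2 = 154 µV.

154 µV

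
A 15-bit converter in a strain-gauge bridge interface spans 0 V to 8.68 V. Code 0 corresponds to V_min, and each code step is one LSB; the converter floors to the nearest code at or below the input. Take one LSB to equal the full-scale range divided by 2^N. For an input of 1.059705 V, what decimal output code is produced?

Range is 8.68 V. LSB = 8.68 V / 2^15 ≈ 264.9 µV.
(V_in − V_min) × 2^15/range = (1.059705 − (0)) × 32768/8.68 = 4000.508.
Floor → code = 4000.

4000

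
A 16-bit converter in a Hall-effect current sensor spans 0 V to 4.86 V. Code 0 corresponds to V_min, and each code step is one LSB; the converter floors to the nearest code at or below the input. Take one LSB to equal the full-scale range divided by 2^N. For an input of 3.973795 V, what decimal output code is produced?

53585

Span = 4.86 V. LSB = 4.86 V / 2^16 ≈ 74.16 µV.
code = ⌊(V_in − V_min)/LSB⌋ = ⌊(V_in − V_min) × 2^16 / range⌋
     = ⌊(3.973795 − (0)) × 65536 / 4.86⌋ = ⌊3.973795 × 65536/4.86⌋
     = ⌊53585.726⌋ = 53585.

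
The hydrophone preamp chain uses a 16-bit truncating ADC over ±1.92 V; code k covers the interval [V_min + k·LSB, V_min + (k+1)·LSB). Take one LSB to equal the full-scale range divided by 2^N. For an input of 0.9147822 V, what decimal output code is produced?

Full-scale range = 1.92 V − (-1.92 V) = 3.84 V. LSB = 3.84 V / 2^16 ≈ 58.59 µV.
code = ⌊(V_in − V_min)/LSB⌋ = ⌊(V_in − V_min) × 2^16 / range⌋
     = ⌊(0.9147822 − (-1.92)) × 65536 / 3.84⌋ = ⌊2.8347822 × 65536/3.84⌋
     = ⌊48380.283⌋ = 48380.

48380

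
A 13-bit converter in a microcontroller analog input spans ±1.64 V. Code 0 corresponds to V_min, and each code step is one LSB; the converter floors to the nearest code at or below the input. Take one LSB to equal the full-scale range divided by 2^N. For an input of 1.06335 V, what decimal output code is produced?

6751

Span: 1.64 V − (-1.64 V) = 3.28 V. LSB = 3.28 V / 2^13 ≈ 400.4 µV.
code = ⌊(V_in − V_min)/LSB⌋ = ⌊(V_in − V_min) × 2^13 / range⌋
     = ⌊(1.06335 − (-1.64)) × 8192 / 3.28⌋ = ⌊2.70335 × 8192/3.28⌋
     = ⌊6751.781⌋ = 6751.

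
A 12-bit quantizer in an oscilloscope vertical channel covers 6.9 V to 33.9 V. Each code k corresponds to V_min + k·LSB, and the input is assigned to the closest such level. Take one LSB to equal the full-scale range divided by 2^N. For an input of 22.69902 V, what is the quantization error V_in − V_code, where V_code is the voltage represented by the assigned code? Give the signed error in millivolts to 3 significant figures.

−1.52 mV

Range = 33.9 − (6.9) = 27 V. LSB = 27 V / 2^12 ≈ 6.592 mV.
(V_in − V_min)/LSB = (22.69902 − (6.9)) × 4096/27 = 2396.7698 → nearest code k = 2397.
V_code = 6.9 + (2397/4096) × 27 = 22.70053711 V.
Error = V_in − V_code = 22.69902 − (22.70053711) = −1.52 mV.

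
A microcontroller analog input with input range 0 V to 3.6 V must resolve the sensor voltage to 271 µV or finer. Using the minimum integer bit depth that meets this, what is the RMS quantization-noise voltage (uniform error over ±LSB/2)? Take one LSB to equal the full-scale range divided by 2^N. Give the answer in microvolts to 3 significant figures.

Full-scale range = 3.6 V.
3.6 V / 271 µV = 13280. Since 2^13 = 8192 and 2^14 = 16384, N = 14.
Step size = 3.6/16384 V = 219.73 µV.
σ_q = LSB/√12 = 219.73 µV/3.4641 = 63.4 µV.

63.4 µV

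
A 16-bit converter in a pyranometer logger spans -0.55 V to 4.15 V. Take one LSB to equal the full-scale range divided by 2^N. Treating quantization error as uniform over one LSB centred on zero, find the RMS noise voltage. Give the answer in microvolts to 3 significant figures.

20.7 µV

Span: 4.15 V − (-0.55 V) = 4.7 V.
One LSB is 4.7 V / 65536 = 71.716 µV.
σ_q = LSB/√12 = 71.716 µV/3.4641 = 20.7 µV.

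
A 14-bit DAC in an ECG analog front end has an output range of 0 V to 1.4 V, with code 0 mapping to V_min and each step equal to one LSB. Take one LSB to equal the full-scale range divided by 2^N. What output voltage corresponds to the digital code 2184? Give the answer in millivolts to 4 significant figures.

186.6 mV

Full-scale range = 1.4 V. LSB = 1.4 V / 2^14.
Output = V_min + (2184/16384) × range = 0 + 0.133301 × 1.4 V
      = 0 + 0.186621 = 0.186621 V.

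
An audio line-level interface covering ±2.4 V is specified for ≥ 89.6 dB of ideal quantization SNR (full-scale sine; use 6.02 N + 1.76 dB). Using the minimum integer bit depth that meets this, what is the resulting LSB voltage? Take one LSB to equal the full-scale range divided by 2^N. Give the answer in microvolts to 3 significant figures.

Full-scale range = 2.4 V − (-2.4 V) = 4.8 V.
N ≥ (89.6 − 1.76)/6.02 = 14.591 → N_min = 15.
Step size = 4.8/32768 V = 146 µV.

146 µV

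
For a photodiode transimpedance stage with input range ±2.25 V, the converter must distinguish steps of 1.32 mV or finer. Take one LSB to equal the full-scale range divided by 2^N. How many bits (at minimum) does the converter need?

12 bits

Span: 2.25 V − (-2.25 V) = 4.5 V.
Levels needed ≥ 4.5/1.32 mV = 3409. 2^12 = 4096 suffices, so N_min = 12.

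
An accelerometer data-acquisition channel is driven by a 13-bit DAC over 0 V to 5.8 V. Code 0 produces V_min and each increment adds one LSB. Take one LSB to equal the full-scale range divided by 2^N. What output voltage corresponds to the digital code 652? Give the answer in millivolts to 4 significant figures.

461.6 mV

Full-scale range = 5.8 V. LSB = 5.8 V / 2^13.
Output = V_min + (652/8192) × range = 0 + 0.0795898 × 5.8 V
      = 0 + 0.461621 = 0.461621 V.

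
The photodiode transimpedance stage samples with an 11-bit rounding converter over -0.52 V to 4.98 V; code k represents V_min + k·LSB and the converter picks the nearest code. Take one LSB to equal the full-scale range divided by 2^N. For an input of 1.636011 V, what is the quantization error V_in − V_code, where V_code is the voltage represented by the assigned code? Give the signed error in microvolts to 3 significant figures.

−483 µV

The full-scale span is 4.98 − (-0.52) = 5.5 V. LSB = 5.5 V / 2^11 ≈ 2.686 mV.
(1.636011 − (-0.52)) / LSB = 2.156011 × 2048/5.5 = 802.8201. Nearest integer: k = 803.
V_code = -0.52 + (803/2048) × 5.5 = 1.636494141 V.
Error = V_in − V_code = 1.636011 − (1.636494141) = −483 µV.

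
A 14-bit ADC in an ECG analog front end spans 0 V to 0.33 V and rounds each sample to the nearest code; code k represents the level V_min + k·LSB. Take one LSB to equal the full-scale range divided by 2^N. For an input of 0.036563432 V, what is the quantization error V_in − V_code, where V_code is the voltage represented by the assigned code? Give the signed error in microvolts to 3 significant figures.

+6.43 µV

V_FS = 0.33 V. LSB = 0.33 V / 2^14 ≈ 20.14 µV.
(0.036563432 − (0)) / LSB = 0.036563432 × 16384/0.33 = 1815.3190. Nearest integer: k = 1815.
V_code = V_min + k × range/2^14 = 0 + 1815 × 0.33/16384 = 0.036557006836 V.
e = 0.036563432 − (0.036557006836) = +6.43 µV.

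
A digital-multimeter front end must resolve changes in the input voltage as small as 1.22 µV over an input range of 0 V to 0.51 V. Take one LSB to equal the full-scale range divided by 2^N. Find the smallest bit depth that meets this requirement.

19 bits

Range is 0.51 V.
Levels needed ≥ 0.51/1.22 µV = 418000. 2^19 = 524288 suffices, so N_min = 19.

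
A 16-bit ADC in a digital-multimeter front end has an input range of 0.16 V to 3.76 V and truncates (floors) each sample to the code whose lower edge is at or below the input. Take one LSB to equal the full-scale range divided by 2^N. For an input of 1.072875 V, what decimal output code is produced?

16618

Range = 3.76 − (0.16) = 3.6 V. LSB = 3.6 V / 2^16 ≈ 54.93 µV.
code = ⌊(V_in − V_min)/LSB⌋ = ⌊(V_in − V_min) × 2^16 / range⌋
     = ⌊(1.072875 − (0.16)) × 65536 / 3.6⌋ = ⌊0.912875 × 65536/3.6⌋
     = ⌊16618.382⌋ = 16618.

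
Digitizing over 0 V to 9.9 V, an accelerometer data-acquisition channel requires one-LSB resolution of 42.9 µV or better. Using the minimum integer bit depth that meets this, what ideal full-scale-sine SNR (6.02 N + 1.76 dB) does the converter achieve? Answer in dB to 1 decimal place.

Full-scale range = 9.9 V.
Need 2^N ≥ 9.9 V / 42.9 µV = 230800 → N_min = 18.
SNR = 6.02 × 18 + 1.76 = 110.12 dB.

110.1 dB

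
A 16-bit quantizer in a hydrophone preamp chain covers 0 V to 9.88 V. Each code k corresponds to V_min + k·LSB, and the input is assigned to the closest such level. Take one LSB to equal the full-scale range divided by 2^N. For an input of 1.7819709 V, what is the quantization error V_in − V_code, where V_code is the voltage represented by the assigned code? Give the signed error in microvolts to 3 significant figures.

+25.1 µV

Full-scale range = 9.88 V. LSB = 9.88 V / 2^16 ≈ 150.8 µV.
(V_in − V_min)/LSB = (1.7819709 − (0)) × 65536/9.88 = 11820.1665 → nearest code k = 11820.
V_code = V_min + k × range/2^16 = 0 + 11820 × 9.88/65536 = 1.7819458008 V.
V_in − V_code = 1.7819709 − (1.7819458008) = +25.1 µV.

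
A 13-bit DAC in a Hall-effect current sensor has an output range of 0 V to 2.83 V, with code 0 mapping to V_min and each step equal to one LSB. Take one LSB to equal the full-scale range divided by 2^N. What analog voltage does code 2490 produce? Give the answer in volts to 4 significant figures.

0.8602 V

Full-scale range = 2.83 V. LSB = 2.83 V / 2^13.
V_out = 0 + 2490 × (2.83/8192) V
      = 0 V + 0.860193 V = 0.860193 V.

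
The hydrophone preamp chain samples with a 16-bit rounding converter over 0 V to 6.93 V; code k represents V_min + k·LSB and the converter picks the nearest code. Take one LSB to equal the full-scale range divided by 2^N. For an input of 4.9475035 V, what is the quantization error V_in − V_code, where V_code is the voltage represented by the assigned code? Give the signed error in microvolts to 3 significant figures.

−19.1 µV

Full-scale range = 6.93 V. LSB = 6.93 V / 2^16 ≈ 105.7 µV.
Position in LSBs: (4.9475035 − (0)) × 65536/6.93 = 46787.8195; rounding gives k = 46788.
V_code = 0 + (46788/65536) × 6.93 = 4.9475225830 V.
e = 4.9475035 − (4.9475225830) = −19.1 µV.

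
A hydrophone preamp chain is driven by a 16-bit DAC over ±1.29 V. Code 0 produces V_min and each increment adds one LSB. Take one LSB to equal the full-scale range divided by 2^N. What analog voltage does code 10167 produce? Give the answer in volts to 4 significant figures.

-0.8897 V

Range = 1.29 − (-1.29) = 2.58 V. LSB = 2.58 V / 2^16.
Output = V_min + (10167/65536) × range = -1.29 + 0.155136 × 2.58 V
      = -1.29 + 0.400251 = -0.889749 V.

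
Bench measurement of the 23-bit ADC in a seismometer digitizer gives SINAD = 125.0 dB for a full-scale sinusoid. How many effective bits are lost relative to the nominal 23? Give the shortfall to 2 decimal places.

2.53 bits

ENOB = (SINAD − 1.76)/6.02 = (125.0 − 1.76)/6.02 = 20.4718 bits.
23 − 20.4718 = 2.53 bits below nominal.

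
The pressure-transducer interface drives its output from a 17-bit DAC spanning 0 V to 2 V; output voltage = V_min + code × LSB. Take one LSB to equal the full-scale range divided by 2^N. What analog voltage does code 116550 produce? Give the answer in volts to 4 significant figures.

1.778 V

Span = 2 V. LSB = 2 V / 2^17.
V_out = 0 + 116550 × (2/131072) V
      = 0 V + 1.77841 V = 1.77841 V.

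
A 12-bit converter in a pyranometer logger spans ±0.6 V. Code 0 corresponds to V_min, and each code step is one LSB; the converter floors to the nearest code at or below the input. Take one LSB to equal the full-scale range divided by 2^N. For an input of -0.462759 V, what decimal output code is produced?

468

Span: 0.6 V − (-0.6 V) = 1.2 V. LSB = 1.2 V / 2^12 ≈ 293.0 µV.
(V_in − V_min) × 2^12/range = (-0.462759 − (-0.6)) × 4096/1.2 = 468.449.
Floor → code = 468.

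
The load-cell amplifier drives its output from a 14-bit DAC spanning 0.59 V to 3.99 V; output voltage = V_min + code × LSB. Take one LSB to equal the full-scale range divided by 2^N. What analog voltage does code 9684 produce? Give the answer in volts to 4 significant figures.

2.600 V

The full-scale span is 3.99 − (0.59) = 3.4 V. LSB = 3.4 V / 2^14.
Output = V_min + (9684/16384) × range = 0.59 + 0.591064 × 3.4 V
      = 0.59 + 2.00962 = 2.59962 V.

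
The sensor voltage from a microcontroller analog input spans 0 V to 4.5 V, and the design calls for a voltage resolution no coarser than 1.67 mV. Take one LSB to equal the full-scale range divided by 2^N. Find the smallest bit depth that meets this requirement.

Full-scale range = 4.5 V.
Required number of levels: 4.5/1.67 mV = 2694.6; smallest N with 2^N ≥ that is 12.

12 bits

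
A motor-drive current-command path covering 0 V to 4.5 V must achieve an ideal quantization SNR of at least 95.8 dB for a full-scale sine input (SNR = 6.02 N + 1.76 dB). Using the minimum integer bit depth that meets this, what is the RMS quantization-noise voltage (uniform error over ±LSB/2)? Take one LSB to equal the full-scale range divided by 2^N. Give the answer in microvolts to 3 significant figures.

V_FS = 4.5 V.
N ≥ (95.8 − 1.76)/6.02 = 15.621 → N_min = 16.
LSB = 4.5 V / 2^16 = 68.665 µV.
V_rms = LSB/√12 = 19.8 µV.

19.8 µV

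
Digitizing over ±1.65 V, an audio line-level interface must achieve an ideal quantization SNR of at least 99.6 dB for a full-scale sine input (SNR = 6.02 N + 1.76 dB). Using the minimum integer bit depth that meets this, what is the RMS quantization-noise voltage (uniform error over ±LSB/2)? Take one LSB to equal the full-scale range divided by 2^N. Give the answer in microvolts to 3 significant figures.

7.27 µV

Range = 1.65 − (-1.65) = 3.3 V.
N ≥ (99.6 − 1.76)/6.02 = 16.252 → N_min = 17.
LSB = 3.3 V / 2^17 = 25.177 µV.
V_rms = LSB/√12 = 7.27 µV.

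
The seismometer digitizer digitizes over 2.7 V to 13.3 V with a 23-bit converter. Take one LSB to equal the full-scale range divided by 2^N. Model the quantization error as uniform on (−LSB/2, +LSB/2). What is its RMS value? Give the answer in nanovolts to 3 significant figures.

365 nV

Span: 13.3 V − (2.7 V) = 10.6 V.
LSB = 10.6 V / 2^23 = 1.2636 µV.
RMS of a uniform error over width LSB is LSB/√12 = 365 nV.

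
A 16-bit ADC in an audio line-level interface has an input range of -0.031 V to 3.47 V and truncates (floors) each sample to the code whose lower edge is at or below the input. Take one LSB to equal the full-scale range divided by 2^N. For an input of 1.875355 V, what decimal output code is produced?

35685

Range = 3.47 − (-0.031) = 3.501 V. LSB = 3.501 V / 2^16 ≈ 53.42 µV.
(V_in − V_min) × 2^16/range = (1.875355 − (-0.031)) × 65536/3.501 = 35685.485.
Floor → code = 35685.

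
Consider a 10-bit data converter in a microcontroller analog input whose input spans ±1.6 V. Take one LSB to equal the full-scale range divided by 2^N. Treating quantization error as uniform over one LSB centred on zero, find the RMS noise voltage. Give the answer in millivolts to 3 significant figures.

0.902 mV

Range = 1.6 − (-1.6) = 3.2 V.
LSB = 3.2 V / 2^10 = 3.1250 mV.
V_rms = LSB/√12 = 3.1250 mV / √12 = 0.902 mV.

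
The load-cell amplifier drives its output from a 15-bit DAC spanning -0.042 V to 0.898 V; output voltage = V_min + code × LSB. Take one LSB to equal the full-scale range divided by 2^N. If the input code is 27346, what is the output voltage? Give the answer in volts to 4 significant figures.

0.7425 V

Range = 0.898 − (-0.042) = 0.94 V. LSB = 0.94 V / 2^15.
V_out = -0.042 + 27346 × (0.94/32768) V
      = -0.042 + 0.784462 = 0.742462 V.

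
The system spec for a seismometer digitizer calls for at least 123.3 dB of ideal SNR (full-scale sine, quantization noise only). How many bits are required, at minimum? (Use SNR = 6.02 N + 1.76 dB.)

21 bits

Solving 6.02 N ≥ 123.3 − 1.76: N ≥ 20.189. Round up → N = 21.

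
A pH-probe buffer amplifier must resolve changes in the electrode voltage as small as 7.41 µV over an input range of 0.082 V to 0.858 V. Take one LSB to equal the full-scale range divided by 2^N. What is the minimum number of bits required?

Span: 0.858 V − (0.082 V) = 0.776 V.
Required number of levels: 0.776/7.41 µV = 104720; smallest N with 2^N ≥ that is 17.

17 bits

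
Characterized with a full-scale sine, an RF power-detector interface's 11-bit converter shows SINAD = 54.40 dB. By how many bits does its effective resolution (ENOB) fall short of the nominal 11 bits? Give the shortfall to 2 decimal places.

ENOB = (SINAD − 1.76)/6.02 = (54.40 − 1.76)/6.02 = 8.7442 bits.
11 − 8.7442 = 2.26 bits below nominal.

2.26 bits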